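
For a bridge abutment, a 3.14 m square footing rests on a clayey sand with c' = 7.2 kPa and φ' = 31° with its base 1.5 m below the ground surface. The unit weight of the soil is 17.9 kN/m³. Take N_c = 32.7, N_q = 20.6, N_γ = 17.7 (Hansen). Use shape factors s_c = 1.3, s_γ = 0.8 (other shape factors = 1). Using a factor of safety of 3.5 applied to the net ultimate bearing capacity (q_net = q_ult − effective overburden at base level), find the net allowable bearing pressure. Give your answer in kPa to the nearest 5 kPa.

q_all(net) ≈ 350 kPa

Overburden at base level: q = 17.9 × 1.5 = 26.85 kPa.
Cohesion term c·N_c·s_c = 7.2 × 32.7 × 1.3 = 306.07 kPa; surcharge term q·N_q = 26.85 × 20.6 = 553.11 kPa; self-weight term 0.5·γ·B·N_γ·s_γ = 0.5 × 17.9 × 3.14 × 17.7 × 0.8 = 397.94 kPa.
q_ult = 306.07 + 553.11 + 397.94 = 1257.1 kPa.
Net ultimate: q_net = 1257.1 − 26.85 = 1230.3 kPa.
q_all(net) = 1230.3 / 3.5 = 351.51 kPa.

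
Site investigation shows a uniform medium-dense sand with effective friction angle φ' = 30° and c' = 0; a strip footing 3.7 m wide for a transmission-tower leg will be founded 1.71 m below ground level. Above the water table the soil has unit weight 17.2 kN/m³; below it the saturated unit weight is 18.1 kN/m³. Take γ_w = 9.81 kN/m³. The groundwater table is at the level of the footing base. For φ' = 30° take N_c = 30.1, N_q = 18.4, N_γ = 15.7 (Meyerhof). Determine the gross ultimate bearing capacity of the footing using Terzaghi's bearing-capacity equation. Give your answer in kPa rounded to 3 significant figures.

q = γ·D_f = 17.2 × 1.71 = 29.412 kPa.
For the ½γBN_γ term take γ' = 18.1 − 9.81 = 8.29 kN/m³ (soil below base is submerged).
q·N_q = 29.412 × 18.4 = 541.18 kPa
0.5·γ·B·N_γ = 0.5 × 8.29 × 3.7 × 15.7 = 240.78 kPa
q_ult = 541.18 + 240.78 = 781.96 kPa.

q_ult ≈ 782 kPa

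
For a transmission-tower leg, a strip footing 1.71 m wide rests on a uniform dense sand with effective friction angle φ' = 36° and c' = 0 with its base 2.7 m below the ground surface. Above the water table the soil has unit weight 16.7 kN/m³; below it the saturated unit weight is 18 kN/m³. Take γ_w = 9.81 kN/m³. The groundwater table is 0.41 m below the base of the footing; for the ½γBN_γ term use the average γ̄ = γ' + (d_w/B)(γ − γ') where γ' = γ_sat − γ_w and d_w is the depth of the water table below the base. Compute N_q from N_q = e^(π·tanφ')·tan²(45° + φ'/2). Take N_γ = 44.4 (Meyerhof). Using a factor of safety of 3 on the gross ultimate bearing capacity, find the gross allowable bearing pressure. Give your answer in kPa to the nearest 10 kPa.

N_q = e^(π·tan36°)·tan²(63°) = 37.75.
Effective surcharge at the founding depth q = γ·D_f = 16.7 × 2.7 = 45.09 kPa.
With d_w = 0.41 m < B, γ̄ = 8.19 + (0.41/1.71) × (16.7 − 8.19) = 10.23 kN/m³.
q_ult = q·N_q + 0.5·γ·B·N_γ
     = 45.09 × 37.752 + 0.5 × 10.23 × 1.71 × 44.4
     = 1702.3 + 388.37 = 2090.6 kPa.
q_all = 2090.6 / 3 = 696.88 kPa.

q_all ≈ 700 kPa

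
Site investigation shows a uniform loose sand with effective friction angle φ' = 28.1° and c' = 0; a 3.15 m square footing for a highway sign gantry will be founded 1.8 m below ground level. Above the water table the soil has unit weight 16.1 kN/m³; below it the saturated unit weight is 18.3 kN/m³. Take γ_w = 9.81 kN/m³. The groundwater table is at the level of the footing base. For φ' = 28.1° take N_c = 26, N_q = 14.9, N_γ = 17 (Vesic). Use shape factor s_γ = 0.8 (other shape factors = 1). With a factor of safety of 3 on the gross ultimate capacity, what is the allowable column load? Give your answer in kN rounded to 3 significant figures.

P_all ≈ 2030 kN

Overburden at base level: q = 16.1 × 1.8 = 28.98 kPa.
Below the base the soil is submerged, so the ½γBN_γ term uses γ' = 18.3 − 9.81 = 8.49 kN/m³.
Surcharge term q·N_q = 28.98 × 14.9 = 431.8 kPa; self-weight term 0.5·γ·B·N_γ·s_γ = 0.5 × 8.49 × 3.15 × 17 × 0.8 = 181.86 kPa.
q_ult = 431.8 + 181.86 = 613.66 kPa.
Gross allowable pressure q_all = 613.66 / 3 = 204.55 kPa.
Footing area = 9.9225 m², so allowable column load = 204.55 × 9.9225 = 2029.7 kN.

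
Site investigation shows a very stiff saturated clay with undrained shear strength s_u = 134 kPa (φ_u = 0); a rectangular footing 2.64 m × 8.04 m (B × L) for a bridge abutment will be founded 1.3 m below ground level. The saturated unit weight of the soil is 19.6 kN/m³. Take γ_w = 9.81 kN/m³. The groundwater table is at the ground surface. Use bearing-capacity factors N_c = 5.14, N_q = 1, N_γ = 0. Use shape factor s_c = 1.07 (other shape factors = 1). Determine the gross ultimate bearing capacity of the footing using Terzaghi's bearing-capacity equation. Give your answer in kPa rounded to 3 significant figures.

q_ult ≈ 750 kPa

Water table at ground surface, so effective unit weight γ' = 19.6 − 9.81 = 9.79 kN/m³ is used throughout; overburden q = 9.79 × 1.3 = 12.727 kPa.
Cohesion term c·N_c·s_c = 134 × 5.14 × 1.07 = 736.97 kPa; surcharge term q·N_q = 12.727 × 1 = 12.727 kPa.
q_ult = 736.97 + 12.727 = 749.7 kPa.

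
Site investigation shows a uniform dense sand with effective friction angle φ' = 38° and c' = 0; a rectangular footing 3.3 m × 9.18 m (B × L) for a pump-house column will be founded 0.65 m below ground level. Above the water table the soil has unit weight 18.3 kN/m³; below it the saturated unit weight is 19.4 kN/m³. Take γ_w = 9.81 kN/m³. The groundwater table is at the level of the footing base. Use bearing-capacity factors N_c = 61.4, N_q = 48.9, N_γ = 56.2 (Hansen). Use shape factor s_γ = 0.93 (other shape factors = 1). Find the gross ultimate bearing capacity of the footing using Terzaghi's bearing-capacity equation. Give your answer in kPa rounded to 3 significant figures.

q_ult ≈ 1410 kPa

Overburden at base level: q = 18.3 × 0.65 = 11.895 kPa.
Below the base the soil is submerged, so the ½γBN_γ term uses γ' = 19.4 − 9.81 = 9.59 kN/m³.
Surcharge term q·N_q = 11.895 × 48.9 = 581.67 kPa; self-weight term 0.5·γ·B·N_γ·s_γ = 0.5 × 9.59 × 3.3 × 56.2 × 0.93 = 827.03 kPa.
q_ult = 581.67 + 827.03 = 1408.7 kPa.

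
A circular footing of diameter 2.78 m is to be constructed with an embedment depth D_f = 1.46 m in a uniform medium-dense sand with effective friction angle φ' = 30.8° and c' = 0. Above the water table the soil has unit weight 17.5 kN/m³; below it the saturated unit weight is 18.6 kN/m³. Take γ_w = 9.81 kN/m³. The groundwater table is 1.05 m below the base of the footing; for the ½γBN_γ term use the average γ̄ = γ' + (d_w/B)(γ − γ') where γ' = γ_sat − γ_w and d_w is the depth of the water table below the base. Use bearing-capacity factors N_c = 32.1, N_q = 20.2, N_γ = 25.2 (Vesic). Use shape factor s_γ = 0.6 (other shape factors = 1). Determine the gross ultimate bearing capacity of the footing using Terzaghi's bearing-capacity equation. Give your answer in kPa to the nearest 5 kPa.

q = γ·D_f = 17.5 × 1.46 = 25.55 kPa.
γ' = 8.79 kN/m³; averaging over the depth B below the base, γ̄ = γ' + (d_w/B)(γ − γ') = 12.08 kN/m³.
q·N_q = 25.55 × 20.2 = 516.11 kPa
0.5·γ·B·N_γ·s_γ = 0.5 × 12.08 × 2.78 × 25.2 × 0.6 = 253.88 kPa
q_ult = 516.11 + 253.88 = 769.99 kPa.

q_ult ≈ 770 kPa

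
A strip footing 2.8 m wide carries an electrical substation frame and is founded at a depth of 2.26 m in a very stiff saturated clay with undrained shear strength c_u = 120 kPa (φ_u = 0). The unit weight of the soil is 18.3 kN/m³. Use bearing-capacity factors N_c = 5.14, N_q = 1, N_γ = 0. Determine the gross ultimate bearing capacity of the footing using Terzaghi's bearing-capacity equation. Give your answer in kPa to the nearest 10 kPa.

q_ult ≈ 660 kPa

Effective surcharge at the founding depth q = γ·D_f = 18.3 × 2.26 = 41.358 kPa.
q_ult = c·N_c + q·N_q
     = 120 × 5.14 + 41.358 × 1
     = 616.8 + 41.358 = 658.16 kPa.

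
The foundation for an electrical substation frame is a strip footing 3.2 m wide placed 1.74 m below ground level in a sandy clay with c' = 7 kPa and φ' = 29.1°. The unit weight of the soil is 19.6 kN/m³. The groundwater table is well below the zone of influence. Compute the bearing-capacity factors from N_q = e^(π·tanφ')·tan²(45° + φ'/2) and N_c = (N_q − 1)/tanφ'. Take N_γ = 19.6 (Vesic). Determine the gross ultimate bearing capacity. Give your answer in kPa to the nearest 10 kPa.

q_ult ≈ 1380 kPa

tan29.1° = 0.5566, so N_q = e^(π×0.5566)·tan²(59.55°) = 5.746 × 2.894 = 16.63.
N_c = (16.63 − 1)/tan29.1° = 28.08.
q = γ·D_f = 19.6 × 1.74 = 34.104 kPa.
c·N_c = 7 × 28.078 = 196.55 kPa
q·N_q = 34.104 × 16.628 = 567.08 kPa
0.5·γ·B·N_γ = 0.5 × 19.6 × 3.2 × 19.6 = 614.66 kPa
q_ult = 196.55 + 567.08 + 614.66 = 1378.3 kPa.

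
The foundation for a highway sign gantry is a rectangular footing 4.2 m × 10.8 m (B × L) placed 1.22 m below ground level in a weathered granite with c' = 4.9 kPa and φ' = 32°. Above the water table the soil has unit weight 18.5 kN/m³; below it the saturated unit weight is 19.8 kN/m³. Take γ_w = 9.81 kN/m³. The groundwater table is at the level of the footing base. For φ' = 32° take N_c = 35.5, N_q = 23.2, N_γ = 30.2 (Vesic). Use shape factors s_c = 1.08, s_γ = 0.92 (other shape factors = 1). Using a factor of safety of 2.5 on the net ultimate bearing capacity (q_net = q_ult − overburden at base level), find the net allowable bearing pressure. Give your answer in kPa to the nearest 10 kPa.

q = γ·D_f = 18.5 × 1.22 = 22.57 kPa.
For the ½γBN_γ term take γ' = 19.8 − 9.81 = 9.99 kN/m³ (soil below base is submerged).
c·N_c·s_c = 4.9 × 35.5 × 1.08 = 187.87 kPa
q·N_q = 22.57 × 23.2 = 523.62 kPa
0.5·γ·B·N_γ·s_γ = 0.5 × 9.99 × 4.2 × 30.2 × 0.92 = 582.88 kPa
q_ult = 187.87 + 523.62 + 582.88 = 1294.4 kPa.
q_net = 1294.4 − 22.57 = 1271.8 kPa.
q_all(net) = 1271.8 / 2.5 = 508.72 kPa.

q_all(net) ≈ 510 kPa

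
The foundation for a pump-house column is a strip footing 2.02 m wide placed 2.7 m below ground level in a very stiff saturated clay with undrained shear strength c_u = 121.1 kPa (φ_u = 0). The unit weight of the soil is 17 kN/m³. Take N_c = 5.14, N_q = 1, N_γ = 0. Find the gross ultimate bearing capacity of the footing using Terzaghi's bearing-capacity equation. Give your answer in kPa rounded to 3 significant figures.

Overburden at base level: q = 17 × 2.7 = 45.9 kPa.
Cohesion term c·N_c = 121.1 × 5.14 = 622.45 kPa; surcharge term q·N_q = 45.9 × 1 = 45.9 kPa.
q_ult = 622.45 + 45.9 = 668.35 kPa.

q_ult ≈ 668 kPa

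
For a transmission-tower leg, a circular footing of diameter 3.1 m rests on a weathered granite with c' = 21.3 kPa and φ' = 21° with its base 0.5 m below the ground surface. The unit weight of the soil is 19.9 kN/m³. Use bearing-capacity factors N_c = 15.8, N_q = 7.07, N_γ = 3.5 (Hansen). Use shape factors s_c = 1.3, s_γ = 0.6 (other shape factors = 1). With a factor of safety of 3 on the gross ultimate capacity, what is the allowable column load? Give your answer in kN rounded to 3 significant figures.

P_all ≈ 1440 kN

Effective surcharge at the founding depth q = γ·D_f = 19.9 × 0.5 = 9.95 kPa.
q_ult = c·N_c·s_c + q·N_q + 0.5·γ·B·N_γ·s_γ
     = 21.3 × 15.8 × 1.3 + 9.95 × 7.07 + 0.5 × 19.9 × 3.1 × 3.5 × 0.6
     = 437.5 + 70.346 + 64.774 = 572.62 kPa.
Gross allowable pressure q_all = 572.62 / 3 = 190.87 kPa.
Footing area = 7.5477 m², so allowable column load = 190.87 × 7.5477 = 1440.7 kN.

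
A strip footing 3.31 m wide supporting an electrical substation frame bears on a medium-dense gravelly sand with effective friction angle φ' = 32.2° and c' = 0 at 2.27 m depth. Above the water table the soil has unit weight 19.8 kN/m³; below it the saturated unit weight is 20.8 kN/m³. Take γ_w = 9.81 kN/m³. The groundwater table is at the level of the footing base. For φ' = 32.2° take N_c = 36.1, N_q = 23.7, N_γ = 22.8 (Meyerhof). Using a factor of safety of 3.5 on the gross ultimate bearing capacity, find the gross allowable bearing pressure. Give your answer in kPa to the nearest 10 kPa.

q_all ≈ 420 kPa

Effective surcharge at the founding depth q = γ·D_f = 19.8 × 2.27 = 44.946 kPa.
The water table coincides with the base, so in the self-weight term γ → γ' = 10.99 kN/m³.
q_ult = q·N_q + 0.5·γ·B·N_γ
     = 44.946 × 23.7 + 0.5 × 10.99 × 3.31 × 22.8
     = 1065.2 + 414.7 = 1479.9 kPa.
q_all = 1479.9 / 3.5 = 422.83 kPa.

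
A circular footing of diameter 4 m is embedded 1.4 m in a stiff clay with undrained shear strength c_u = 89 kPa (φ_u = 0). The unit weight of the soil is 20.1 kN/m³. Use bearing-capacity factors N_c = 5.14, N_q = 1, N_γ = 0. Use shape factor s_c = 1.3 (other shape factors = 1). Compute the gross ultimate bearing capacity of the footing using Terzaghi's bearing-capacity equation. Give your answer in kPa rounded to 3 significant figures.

Overburden at base level: q = 20.1 × 1.4 = 28.14 kPa.
Cohesion term c·N_c·s_c = 89 × 5.14 × 1.3 = 594.7 kPa; surcharge term q·N_q = 28.14 × 1 = 28.14 kPa.
q_ult = 594.7 + 28.14 = 622.84 kPa.

q_ult ≈ 623 kPa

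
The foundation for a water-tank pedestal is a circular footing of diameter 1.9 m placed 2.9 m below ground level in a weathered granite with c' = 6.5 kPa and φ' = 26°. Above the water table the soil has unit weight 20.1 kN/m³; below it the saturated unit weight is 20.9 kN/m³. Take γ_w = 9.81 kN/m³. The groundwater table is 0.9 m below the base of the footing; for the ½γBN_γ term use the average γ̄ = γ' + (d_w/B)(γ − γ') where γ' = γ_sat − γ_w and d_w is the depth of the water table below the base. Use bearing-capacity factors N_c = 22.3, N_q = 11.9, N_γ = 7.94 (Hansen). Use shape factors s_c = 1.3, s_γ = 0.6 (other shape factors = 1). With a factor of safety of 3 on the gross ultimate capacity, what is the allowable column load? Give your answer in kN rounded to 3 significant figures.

Effective surcharge at the founding depth q = γ·D_f = 20.1 × 2.9 = 58.29 kPa.
With d_w = 0.9 m < B, γ̄ = 11.09 + (0.9/1.9) × (20.1 − 11.09) = 15.358 kN/m³.
q_ult = c·N_c·s_c + q·N_q + 0.5·γ·B·N_γ·s_γ
     = 6.5 × 22.3 × 1.3 + 58.29 × 11.9 + 0.5 × 15.358 × 1.9 × 7.94 × 0.6
     = 188.44 + 693.65 + 69.507 = 951.59 kPa.
Gross allowable pressure q_all = 951.59 / 3 = 317.2 kPa.
Footing area = 2.8353 m², so allowable column load = 317.2 × 2.8353 = 899.35 kN.

P_all ≈ 899 kN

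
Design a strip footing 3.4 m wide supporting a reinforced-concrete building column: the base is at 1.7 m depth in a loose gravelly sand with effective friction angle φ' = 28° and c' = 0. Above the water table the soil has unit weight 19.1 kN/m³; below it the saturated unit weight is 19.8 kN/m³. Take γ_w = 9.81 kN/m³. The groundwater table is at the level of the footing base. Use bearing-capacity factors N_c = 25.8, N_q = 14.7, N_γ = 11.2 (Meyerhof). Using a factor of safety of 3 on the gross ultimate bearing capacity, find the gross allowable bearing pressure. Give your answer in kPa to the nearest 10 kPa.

Overburden at base level: q = 19.1 × 1.7 = 32.47 kPa.
Below the base the soil is submerged, so the ½γBN_γ term uses γ' = 19.8 − 9.81 = 9.99 kN/m³.
Surcharge term q·N_q = 32.47 × 14.7 = 477.31 kPa; self-weight term 0.5·γ·B·N_γ = 0.5 × 9.99 × 3.4 × 11.2 = 190.21 kPa.
q_ult = 477.31 + 190.21 = 667.52 kPa.
q_all = 667.52 / 3 = 222.51 kPa.

q_all ≈ 220 kPa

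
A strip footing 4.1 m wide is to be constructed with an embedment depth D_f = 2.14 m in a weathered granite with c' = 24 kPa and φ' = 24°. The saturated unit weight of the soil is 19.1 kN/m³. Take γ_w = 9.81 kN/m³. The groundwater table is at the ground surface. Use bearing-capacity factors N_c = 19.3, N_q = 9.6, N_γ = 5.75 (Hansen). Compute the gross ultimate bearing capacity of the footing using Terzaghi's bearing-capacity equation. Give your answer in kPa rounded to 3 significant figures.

Water table at ground surface, so effective unit weight γ' = 19.1 − 9.81 = 9.29 kN/m³ is used throughout; overburden q = 9.29 × 2.14 = 19.881 kPa; the same γ' applies in the ½γBN_γ term.
Cohesion term c·N_c = 24 × 19.3 = 463.2 kPa; surcharge term q·N_q = 19.881 × 9.6 = 190.85 kPa; self-weight term 0.5·γ·B·N_γ = 0.5 × 9.29 × 4.1 × 5.75 = 109.51 kPa.
q_ult = 463.2 + 190.85 + 109.51 = 763.56 kPa.

q_ult ≈ 764 kPa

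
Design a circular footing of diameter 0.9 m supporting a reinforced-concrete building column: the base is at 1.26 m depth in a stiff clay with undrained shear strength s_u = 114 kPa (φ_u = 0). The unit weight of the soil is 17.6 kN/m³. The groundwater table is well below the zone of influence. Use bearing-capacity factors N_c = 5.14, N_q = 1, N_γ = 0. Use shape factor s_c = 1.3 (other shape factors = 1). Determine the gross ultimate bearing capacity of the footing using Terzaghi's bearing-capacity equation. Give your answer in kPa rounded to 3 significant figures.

q_ult ≈ 784 kPa

Effective surcharge at the founding depth q = γ·D_f = 17.6 × 1.26 = 22.176 kPa.
q_ult = c·N_c·s_c + q·N_q
     = 114 × 5.14 × 1.3 + 22.176 × 1
     = 761.75 + 22.176 = 783.92 kPa.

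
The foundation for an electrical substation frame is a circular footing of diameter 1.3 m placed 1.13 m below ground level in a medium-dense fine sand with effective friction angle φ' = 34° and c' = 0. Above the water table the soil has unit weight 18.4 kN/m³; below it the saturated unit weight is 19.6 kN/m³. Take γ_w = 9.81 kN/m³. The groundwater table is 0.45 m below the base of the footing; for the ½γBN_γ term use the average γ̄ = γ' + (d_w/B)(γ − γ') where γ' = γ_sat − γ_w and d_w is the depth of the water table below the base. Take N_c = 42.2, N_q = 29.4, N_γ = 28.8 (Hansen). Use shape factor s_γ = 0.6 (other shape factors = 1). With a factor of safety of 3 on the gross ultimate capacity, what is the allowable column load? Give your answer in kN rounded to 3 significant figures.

P_all ≈ 334 kN

Overburden at base level: q = 18.4 × 1.13 = 20.792 kPa.
The water table is 0.45 m below the base (< B = 1.3 m), so the ½γBN_γ term uses γ̄ = γ' + (d_w/B)(γ − γ') = 9.79 + (0.45/1.3)(18.4 − 9.79) = 12.77 kN/m³.
Surcharge term q·N_q = 20.792 × 29.4 = 611.28 kPa; self-weight term 0.5·γ·B·N_γ·s_γ = 0.5 × 12.77 × 1.3 × 28.8 × 0.6 = 143.44 kPa.
q_ult = 611.28 + 143.44 = 754.72 kPa.
Gross allowable pressure q_all = 754.72 / 3 = 251.57 kPa.
Footing area = 1.3273 m², so allowable column load = 251.57 × 1.3273 = 333.91 kN.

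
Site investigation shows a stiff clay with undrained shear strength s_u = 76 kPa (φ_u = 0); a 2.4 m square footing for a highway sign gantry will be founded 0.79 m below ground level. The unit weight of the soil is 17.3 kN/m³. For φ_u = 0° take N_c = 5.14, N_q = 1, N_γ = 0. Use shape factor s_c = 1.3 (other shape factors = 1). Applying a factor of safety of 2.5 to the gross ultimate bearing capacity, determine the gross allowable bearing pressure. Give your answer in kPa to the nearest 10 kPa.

Effective surcharge at the founding depth q = γ·D_f = 17.3 × 0.79 = 13.667 kPa.
q_ult = c·N_c·s_c + q·N_q
     = 76 × 5.14 × 1.3 + 13.667 × 1
     = 507.83 + 13.667 = 521.5 kPa.
q_all = q_ult / FS = 521.5 / 2.5 = 208.6 kPa.

q_all ≈ 210 kPa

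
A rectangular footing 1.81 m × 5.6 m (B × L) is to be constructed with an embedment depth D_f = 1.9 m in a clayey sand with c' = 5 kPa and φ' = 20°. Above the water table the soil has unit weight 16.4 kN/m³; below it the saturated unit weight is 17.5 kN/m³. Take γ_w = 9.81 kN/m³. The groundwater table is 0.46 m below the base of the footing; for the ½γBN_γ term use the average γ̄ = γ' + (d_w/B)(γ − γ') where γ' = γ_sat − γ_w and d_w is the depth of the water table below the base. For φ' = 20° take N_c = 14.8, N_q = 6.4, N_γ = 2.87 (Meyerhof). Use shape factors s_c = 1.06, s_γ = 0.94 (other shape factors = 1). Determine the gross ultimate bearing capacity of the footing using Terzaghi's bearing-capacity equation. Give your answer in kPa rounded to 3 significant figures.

q_ult ≈ 302 kPa

Overburden at base level: q = 16.4 × 1.9 = 31.16 kPa.
The water table is 0.46 m below the base (< B = 1.81 m), so the ½γBN_γ term uses γ̄ = γ' + (d_w/B)(γ − γ') = 7.69 + (0.46/1.81)(16.4 − 7.69) = 9.9036 kN/m³.
Cohesion term c·N_c·s_c = 5 × 14.8 × 1.06 = 78.44 kPa; surcharge term q·N_q = 31.16 × 6.4 = 199.42 kPa; self-weight term 0.5·γ·B·N_γ·s_γ = 0.5 × 9.9036 × 1.81 × 2.87 × 0.94 = 24.18 kPa.
q_ult = 78.44 + 199.42 + 24.18 = 302.04 kPa.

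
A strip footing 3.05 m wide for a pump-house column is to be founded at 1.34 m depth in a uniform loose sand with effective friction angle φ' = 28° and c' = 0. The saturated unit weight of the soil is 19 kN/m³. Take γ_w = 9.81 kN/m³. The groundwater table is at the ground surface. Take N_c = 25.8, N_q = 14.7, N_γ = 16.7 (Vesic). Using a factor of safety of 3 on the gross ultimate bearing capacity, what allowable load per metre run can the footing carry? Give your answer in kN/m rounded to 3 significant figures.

≈ 422 kN/m

γ' = 19 − 9.81 = 9.19 kN/m³ (submerged throughout). q = 9.19 × 1.34 = 12.315 kPa; the same γ' applies in the ½γBN_γ term.
q·N_q = 12.315 × 14.7 = 181.02 kPa
0.5·γ·B·N_γ = 0.5 × 9.19 × 3.05 × 16.7 = 234.05 kPa
q_ult = 181.02 + 234.05 = 415.07 kPa.
Gross allowable pressure q_all = 415.07 / 3 = 138.36 kPa.
Allowable wall load = q_all × B = 138.36 × 3.05 = 421.99 kN per metre run.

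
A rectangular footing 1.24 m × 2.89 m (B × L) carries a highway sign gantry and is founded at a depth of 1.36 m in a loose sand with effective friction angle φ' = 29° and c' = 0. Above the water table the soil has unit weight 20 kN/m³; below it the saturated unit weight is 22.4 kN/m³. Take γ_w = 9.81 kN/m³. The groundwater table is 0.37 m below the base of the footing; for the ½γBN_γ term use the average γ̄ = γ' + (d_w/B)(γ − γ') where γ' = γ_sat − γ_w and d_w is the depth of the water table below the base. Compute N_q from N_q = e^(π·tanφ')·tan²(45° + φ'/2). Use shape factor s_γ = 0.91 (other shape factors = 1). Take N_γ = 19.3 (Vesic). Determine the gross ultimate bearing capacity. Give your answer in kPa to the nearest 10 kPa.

tan29° = 0.5543, so N_q = e^(π×0.5543)·tan²(59.5°) = 5.705 × 2.882 = 16.44.
Effective surcharge at the founding depth q = γ·D_f = 20 × 1.36 = 27.2 kPa.
With d_w = 0.37 m < B, γ̄ = 12.59 + (0.37/1.24) × (20 − 12.59) = 14.801 kN/m³.
q_ult = q·N_q + 0.5·γ·B·N_γ·s_γ
     = 27.2 × 16.443 + 0.5 × 14.801 × 1.24 × 19.3 × 0.91
     = 447.26 + 161.17 = 608.43 kPa.

q_ult ≈ 610 kPa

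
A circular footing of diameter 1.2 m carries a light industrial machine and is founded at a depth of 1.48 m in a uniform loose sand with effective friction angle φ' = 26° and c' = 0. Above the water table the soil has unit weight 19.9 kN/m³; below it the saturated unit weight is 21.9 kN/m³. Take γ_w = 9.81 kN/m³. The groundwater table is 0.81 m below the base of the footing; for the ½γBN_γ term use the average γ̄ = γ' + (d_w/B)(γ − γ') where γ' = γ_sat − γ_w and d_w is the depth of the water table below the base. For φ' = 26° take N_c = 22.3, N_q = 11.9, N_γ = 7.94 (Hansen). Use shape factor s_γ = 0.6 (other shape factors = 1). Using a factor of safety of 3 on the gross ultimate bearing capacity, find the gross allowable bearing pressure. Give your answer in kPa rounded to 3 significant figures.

q_all ≈ 133 kPa

Effective surcharge at the founding depth q = γ·D_f = 19.9 × 1.48 = 29.452 kPa.
With d_w = 0.81 m < B, γ̄ = 12.09 + (0.81/1.2) × (19.9 − 12.09) = 17.362 kN/m³.
q_ult = q·N_q + 0.5·γ·B·N_γ·s_γ
     = 29.452 × 11.9 + 0.5 × 17.362 × 1.2 × 7.94 × 0.6
     = 350.48 + 49.627 = 400.11 kPa.
q_all = 400.11 / 3 = 133.37 kPa.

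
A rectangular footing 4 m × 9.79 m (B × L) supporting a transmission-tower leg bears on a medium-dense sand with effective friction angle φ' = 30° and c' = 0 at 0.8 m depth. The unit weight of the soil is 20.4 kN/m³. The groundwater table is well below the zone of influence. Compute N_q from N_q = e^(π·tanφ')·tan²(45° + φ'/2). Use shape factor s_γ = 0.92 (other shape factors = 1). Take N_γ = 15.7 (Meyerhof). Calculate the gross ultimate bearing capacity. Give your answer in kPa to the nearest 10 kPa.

tan30° = 0.5774, so N_q = e^(π×0.5774)·tan²(60°) = 6.134 × 3.0 = 18.4.
Effective surcharge at the founding depth q = γ·D_f = 20.4 × 0.8 = 16.32 kPa.
q_ult = q·N_q + 0.5·γ·B·N_γ·s_γ
     = 16.32 × 18.401 + 0.5 × 20.4 × 4 × 15.7 × 0.92
     = 300.31 + 589.32 = 889.62 kPa.

q_ult ≈ 890 kPa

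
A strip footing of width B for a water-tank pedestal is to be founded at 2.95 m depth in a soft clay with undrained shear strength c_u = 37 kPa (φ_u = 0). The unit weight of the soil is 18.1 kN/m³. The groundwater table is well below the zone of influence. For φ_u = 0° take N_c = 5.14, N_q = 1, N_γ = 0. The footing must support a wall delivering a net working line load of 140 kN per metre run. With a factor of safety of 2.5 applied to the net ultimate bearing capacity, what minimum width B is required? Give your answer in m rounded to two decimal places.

Overburden at base level: q = 18.1 × 2.95 = 53.395 kPa.
Cohesion term c·N_c = 37 × 5.14 = 190.18 kPa; surcharge term q·N_q = 53.395 × 1 = 53.395 kPa.
q_ult = 190.18 + 53.395 = 243.57 kPa.
For φ = 0 the ½γBN_γ term vanishes, so q_ult is independent of B. q_net = 243.57 − 53.395 = 190.18 kPa; q_all(net) = 190.18/2.5 = 76.072 kPa.
Required width B = w / q_all(net) = 140 / 76.072 = 1.84 m.

B = 1.84 m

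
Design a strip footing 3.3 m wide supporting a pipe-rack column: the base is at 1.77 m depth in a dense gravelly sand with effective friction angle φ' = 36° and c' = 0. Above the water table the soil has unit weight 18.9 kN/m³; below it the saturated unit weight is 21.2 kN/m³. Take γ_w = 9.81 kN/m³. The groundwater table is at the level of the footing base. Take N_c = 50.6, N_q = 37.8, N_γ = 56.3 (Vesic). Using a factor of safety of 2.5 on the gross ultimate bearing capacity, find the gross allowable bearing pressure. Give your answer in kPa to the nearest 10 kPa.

q_all ≈ 930 kPa

q = γ·D_f = 18.9 × 1.77 = 33.453 kPa.
For the ½γBN_γ term take γ' = 21.2 − 9.81 = 11.39 kN/m³ (soil below base is submerged).
q·N_q = 33.453 × 37.8 = 1264.5 kPa
0.5·γ·B·N_γ = 0.5 × 11.39 × 3.3 × 56.3 = 1058.1 kPa
q_ult = 1264.5 + 1058.1 = 2322.6 kPa.
q_all = 2322.6 / 2.5 = 929.04 kPa.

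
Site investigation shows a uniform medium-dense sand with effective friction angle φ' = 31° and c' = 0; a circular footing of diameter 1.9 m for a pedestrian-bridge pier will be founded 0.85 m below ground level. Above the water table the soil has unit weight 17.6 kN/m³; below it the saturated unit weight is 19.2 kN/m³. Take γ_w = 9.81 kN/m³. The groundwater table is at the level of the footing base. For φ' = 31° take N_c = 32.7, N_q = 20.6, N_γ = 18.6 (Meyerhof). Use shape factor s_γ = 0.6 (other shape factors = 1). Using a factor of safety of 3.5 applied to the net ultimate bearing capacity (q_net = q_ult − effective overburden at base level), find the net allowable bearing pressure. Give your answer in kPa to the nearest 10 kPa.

q_all(net) ≈ 110 kPa

Effective surcharge at the founding depth q = γ·D_f = 17.6 × 0.85 = 14.96 kPa.
The water table coincides with the base, so in the self-weight term γ → γ' = 9.39 kN/m³.
q_ult = q·N_q + 0.5·γ·B·N_γ·s_γ
     = 14.96 × 20.6 + 0.5 × 9.39 × 1.9 × 18.6 × 0.6
     = 308.18 + 99.553 = 407.73 kPa.
Net ultimate: q_net = 407.73 − 14.96 = 392.77 kPa.
q_all(net) = 392.77 / 3.5 = 112.22 kPa.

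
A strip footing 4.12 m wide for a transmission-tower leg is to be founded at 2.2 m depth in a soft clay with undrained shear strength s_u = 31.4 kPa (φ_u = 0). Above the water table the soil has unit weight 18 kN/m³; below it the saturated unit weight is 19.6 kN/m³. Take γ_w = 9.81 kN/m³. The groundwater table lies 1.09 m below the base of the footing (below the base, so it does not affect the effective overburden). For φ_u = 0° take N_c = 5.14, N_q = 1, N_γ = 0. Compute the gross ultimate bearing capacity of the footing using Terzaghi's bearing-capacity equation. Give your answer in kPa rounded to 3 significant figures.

q = γ·D_f = 18 × 2.2 = 39.6 kPa.
c·N_c = 31.4 × 5.14 = 161.4 kPa
q·N_q = 39.6 × 1 = 39.6 kPa
q_ult = 161.4 + 39.6 = 201 kPa.

q_ult ≈ 201 kPa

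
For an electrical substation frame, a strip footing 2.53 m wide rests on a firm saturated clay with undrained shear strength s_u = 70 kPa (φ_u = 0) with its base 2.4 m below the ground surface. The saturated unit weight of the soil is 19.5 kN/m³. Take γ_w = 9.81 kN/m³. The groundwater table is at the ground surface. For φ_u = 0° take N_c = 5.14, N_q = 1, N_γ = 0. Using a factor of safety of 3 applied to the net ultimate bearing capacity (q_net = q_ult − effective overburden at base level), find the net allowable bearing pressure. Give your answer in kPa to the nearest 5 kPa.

Water table at ground surface, so effective unit weight γ' = 19.5 − 9.81 = 9.69 kN/m³ is used throughout; overburden q = 9.69 × 2.4 = 23.256 kPa.
Cohesion term c·N_c = 70 × 5.14 = 359.8 kPa; surcharge term q·N_q = 23.256 × 1 = 23.256 kPa.
q_ult = 359.8 + 23.256 = 383.06 kPa.
Net ultimate: q_net = 383.06 − 23.256 = 359.8 kPa.
q_all(net) = 359.8 / 3 = 119.93 kPa.

q_all(net) ≈ 120 kPa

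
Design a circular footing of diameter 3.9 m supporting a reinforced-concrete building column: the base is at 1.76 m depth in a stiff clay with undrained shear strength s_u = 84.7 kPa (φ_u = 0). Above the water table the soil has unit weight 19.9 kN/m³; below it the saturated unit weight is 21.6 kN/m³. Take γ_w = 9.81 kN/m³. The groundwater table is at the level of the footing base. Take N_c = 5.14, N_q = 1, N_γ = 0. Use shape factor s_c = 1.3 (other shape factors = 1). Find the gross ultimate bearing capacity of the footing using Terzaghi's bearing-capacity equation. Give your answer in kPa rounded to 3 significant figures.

Effective surcharge at the founding depth q = γ·D_f = 19.9 × 1.76 = 35.024 kPa.
q_ult = c·N_c·s_c + q·N_q
     = 84.7 × 5.14 × 1.3 + 35.024 × 1
     = 565.97 + 35.024 = 600.99 kPa.

q_ult ≈ 601 kPa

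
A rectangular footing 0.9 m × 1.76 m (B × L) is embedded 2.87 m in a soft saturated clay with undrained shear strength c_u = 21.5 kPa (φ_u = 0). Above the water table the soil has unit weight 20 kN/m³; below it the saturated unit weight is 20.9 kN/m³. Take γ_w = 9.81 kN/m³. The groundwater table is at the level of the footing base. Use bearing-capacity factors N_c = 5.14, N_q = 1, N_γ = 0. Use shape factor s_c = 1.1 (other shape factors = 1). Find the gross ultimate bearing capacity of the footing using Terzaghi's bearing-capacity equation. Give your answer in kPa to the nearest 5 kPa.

Effective surcharge at the founding depth q = γ·D_f = 20 × 2.87 = 57.4 kPa.
q_ult = c·N_c·s_c + q·N_q
     = 21.5 × 5.14 × 1.1 + 57.4 × 1
     = 121.56 + 57.4 = 178.96 kPa.

q_ult ≈ 180 kPa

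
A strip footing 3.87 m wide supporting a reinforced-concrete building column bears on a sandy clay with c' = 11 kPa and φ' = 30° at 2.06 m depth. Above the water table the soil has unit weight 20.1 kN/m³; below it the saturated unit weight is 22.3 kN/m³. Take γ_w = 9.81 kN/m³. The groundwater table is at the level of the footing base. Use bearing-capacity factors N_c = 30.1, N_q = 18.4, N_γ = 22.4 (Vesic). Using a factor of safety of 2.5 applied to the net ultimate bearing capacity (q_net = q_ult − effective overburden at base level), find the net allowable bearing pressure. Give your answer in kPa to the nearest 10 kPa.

Effective surcharge at the founding depth q = γ·D_f = 20.1 × 2.06 = 41.406 kPa.
The water table coincides with the base, so in the self-weight term γ → γ' = 12.49 kN/m³.
q_ult = c·N_c + q·N_q + 0.5·γ·B·N_γ
     = 11 × 30.1 + 41.406 × 18.4 + 0.5 × 12.49 × 3.87 × 22.4
     = 331.1 + 761.87 + 541.37 = 1634.3 kPa.
Net ultimate: q_net = 1634.3 − 41.406 = 1592.9 kPa.
q_all(net) = 1592.9 / 2.5 = 637.17 kPa.

q_all(net) ≈ 640 kPa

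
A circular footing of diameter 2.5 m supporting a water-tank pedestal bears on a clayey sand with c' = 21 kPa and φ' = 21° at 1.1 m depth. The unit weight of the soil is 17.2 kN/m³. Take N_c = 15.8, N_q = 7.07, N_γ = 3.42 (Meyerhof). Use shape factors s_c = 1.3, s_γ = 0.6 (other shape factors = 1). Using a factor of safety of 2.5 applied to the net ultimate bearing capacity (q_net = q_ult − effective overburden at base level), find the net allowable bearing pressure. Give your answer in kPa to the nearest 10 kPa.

Overburden at base level: q = 17.2 × 1.1 = 18.92 kPa.
Cohesion term c·N_c·s_c = 21 × 15.8 × 1.3 = 431.34 kPa; surcharge term q·N_q = 18.92 × 7.07 = 133.76 kPa; self-weight term 0.5·γ·B·N_γ·s_γ = 0.5 × 17.2 × 2.5 × 3.42 × 0.6 = 44.118 kPa.
q_ult = 431.34 + 133.76 + 44.118 = 609.22 kPa.
Net ultimate: q_net = 609.22 − 18.92 = 590.3 kPa.
q_all(net) = 590.3 / 2.5 = 236.12 kPa.

q_all(net) ≈ 240 kPa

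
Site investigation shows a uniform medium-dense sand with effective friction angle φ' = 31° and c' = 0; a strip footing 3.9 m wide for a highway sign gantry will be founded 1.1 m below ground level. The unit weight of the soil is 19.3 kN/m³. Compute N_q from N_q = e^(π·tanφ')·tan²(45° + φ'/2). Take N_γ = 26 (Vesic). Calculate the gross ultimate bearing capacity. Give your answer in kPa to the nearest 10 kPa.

q_ult ≈ 1420 kPa

tan31° = 0.6009, so N_q = e^(π×0.6009)·tan²(60.5°) = 6.604 × 3.124 = 20.63.
Overburden at base level: q = 19.3 × 1.1 = 21.23 kPa.
Surcharge term q·N_q = 21.23 × 20.631 = 437.99 kPa; self-weight term 0.5·γ·B·N_γ = 0.5 × 19.3 × 3.9 × 26 = 978.51 kPa.
q_ult = 437.99 + 978.51 = 1416.5 kPa.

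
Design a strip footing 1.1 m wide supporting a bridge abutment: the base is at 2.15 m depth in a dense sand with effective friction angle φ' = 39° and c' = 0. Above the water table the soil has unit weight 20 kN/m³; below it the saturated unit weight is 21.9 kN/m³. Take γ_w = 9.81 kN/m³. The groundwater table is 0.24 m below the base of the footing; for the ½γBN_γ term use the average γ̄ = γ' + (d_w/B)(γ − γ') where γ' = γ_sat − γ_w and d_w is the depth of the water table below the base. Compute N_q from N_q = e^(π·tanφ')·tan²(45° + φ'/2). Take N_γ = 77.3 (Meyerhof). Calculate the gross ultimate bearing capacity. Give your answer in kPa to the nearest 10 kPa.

q_ult ≈ 2990 kPa

tan39° = 0.8098, so N_q = e^(π×0.8098)·tan²(64.5°) = 12.731 × 4.395 = 55.96.
q = γ·D_f = 20 × 2.15 = 43 kPa.
γ' = 12.09 kN/m³; averaging over the depth B below the base, γ̄ = γ' + (d_w/B)(γ − γ') = 13.816 kN/m³.
q·N_q = 43 × 55.957 = 2406.2 kPa
0.5·γ·B·N_γ = 0.5 × 13.816 × 1.1 × 77.3 = 587.38 kPa
q_ult = 2406.2 + 587.38 = 2993.6 kPa.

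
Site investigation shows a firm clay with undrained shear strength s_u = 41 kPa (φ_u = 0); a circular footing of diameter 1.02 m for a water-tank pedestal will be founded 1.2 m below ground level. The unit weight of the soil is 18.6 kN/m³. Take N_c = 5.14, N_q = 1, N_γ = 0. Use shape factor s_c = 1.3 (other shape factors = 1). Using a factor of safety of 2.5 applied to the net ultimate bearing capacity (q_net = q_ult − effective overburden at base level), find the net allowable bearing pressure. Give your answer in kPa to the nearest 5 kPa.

q_all(net) ≈ 110 kPa

Effective surcharge at the founding depth q = γ·D_f = 18.6 × 1.2 = 22.32 kPa.
q_ult = c·N_c·s_c + q·N_q
     = 41 × 5.14 × 1.3 + 22.32 × 1
     = 273.96 + 22.32 = 296.28 kPa.
Net ultimate: q_net = 296.28 − 22.32 = 273.96 kPa.
q_all(net) = 273.96 / 2.5 = 109.58 kPa.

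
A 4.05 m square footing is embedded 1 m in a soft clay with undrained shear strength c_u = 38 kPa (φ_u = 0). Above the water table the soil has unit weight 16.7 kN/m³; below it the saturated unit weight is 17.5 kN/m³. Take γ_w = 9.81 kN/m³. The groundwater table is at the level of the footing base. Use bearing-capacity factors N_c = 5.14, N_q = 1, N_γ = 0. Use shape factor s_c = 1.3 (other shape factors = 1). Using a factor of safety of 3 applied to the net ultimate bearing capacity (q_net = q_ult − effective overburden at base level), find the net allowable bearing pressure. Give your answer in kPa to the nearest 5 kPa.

q = γ·D_f = 16.7 × 1 = 16.7 kPa.
c·N_c·s_c = 38 × 5.14 × 1.3 = 253.92 kPa
q·N_q = 16.7 × 1 = 16.7 kPa
q_ult = 253.92 + 16.7 = 270.62 kPa.
Net ultimate: q_net = 270.62 − 16.7 = 253.92 kPa.
q_all(net) = 253.92 / 3 = 84.639 kPa.

q_all(net) ≈ 85 kPa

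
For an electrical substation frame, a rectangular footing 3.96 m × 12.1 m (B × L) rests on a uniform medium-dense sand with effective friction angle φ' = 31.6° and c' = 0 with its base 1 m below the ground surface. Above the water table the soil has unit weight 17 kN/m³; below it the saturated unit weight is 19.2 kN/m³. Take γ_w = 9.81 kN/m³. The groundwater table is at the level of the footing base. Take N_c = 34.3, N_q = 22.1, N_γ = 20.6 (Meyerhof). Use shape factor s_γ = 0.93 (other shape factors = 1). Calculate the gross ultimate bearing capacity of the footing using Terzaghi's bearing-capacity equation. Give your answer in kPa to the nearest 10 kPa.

q_ult ≈ 730 kPa

Effective surcharge at the founding depth q = γ·D_f = 17 × 1 = 17 kPa.
The water table coincides with the base, so in the self-weight term γ → γ' = 9.39 kN/m³.
q_ult = q·N_q + 0.5·γ·B·N_γ·s_γ
     = 17 × 22.1 + 0.5 × 9.39 × 3.96 × 20.6 × 0.93
     = 375.7 + 356.19 = 731.89 kPa.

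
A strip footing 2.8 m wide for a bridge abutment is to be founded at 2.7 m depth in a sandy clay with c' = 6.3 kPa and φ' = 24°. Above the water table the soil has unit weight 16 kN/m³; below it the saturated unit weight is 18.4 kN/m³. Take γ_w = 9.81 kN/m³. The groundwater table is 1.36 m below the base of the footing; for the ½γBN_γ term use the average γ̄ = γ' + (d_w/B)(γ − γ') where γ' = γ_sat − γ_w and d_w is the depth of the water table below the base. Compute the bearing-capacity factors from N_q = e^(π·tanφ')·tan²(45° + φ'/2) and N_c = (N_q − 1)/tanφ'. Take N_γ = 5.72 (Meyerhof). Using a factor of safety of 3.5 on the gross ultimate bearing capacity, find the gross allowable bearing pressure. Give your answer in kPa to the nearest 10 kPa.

q_all ≈ 180 kPa

N_q = e^(π·tan24°)·tan²(57°) = 9.6; N_c = (N_q − 1)/tanφ' = 19.32.
q = γ·D_f = 16 × 2.7 = 43.2 kPa.
γ' = 8.59 kN/m³; averaging over the depth B below the base, γ̄ = γ' + (d_w/B)(γ − γ') = 12.189 kN/m³.
c·N_c = 6.3 × 19.324 = 121.74 kPa
q·N_q = 43.2 × 9.6034 = 414.87 kPa
0.5·γ·B·N_γ = 0.5 × 12.189 × 2.8 × 5.72 = 97.611 kPa
q_ult = 121.74 + 414.87 + 97.611 = 634.22 kPa.
q_all = 634.22 / 3.5 = 181.2 kPa.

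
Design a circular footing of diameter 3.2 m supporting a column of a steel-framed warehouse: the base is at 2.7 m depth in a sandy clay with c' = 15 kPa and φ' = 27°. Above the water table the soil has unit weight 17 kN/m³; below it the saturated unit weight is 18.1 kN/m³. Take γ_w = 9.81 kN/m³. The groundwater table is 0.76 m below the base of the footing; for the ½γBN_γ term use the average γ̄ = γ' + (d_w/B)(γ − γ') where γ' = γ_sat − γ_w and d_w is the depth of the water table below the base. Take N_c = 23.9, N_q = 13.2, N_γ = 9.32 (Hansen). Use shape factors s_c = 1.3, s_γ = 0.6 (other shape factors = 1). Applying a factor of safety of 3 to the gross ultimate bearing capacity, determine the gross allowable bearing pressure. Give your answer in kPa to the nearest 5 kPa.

q = γ·D_f = 17 × 2.7 = 45.9 kPa.
γ' = 8.29 kN/m³; averaging over the depth B below the base, γ̄ = γ' + (d_w/B)(γ − γ') = 10.359 kN/m³.
c·N_c·s_c = 15 × 23.9 × 1.3 = 466.05 kPa
q·N_q = 45.9 × 13.2 = 605.88 kPa
0.5·γ·B·N_γ·s_γ = 0.5 × 10.359 × 3.2 × 9.32 × 0.6 = 92.681 kPa
q_ult = 466.05 + 605.88 + 92.681 = 1164.6 kPa.
q_all = q_ult / FS = 1164.6 / 3 = 388.2 kPa.

q_all ≈ 390 kPa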